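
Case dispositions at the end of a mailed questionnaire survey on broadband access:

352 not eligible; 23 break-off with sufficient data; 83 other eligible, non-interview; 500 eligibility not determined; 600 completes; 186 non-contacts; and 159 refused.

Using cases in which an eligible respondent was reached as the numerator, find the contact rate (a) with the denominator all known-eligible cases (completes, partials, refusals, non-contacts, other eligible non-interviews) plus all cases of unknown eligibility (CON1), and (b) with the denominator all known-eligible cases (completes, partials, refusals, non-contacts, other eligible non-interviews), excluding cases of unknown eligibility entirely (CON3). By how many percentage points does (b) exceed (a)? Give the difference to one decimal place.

26.5

Num: 600 + 23 + 159 + 83 = 865
Denom: 600 + 23 + 159 + 186 + 83 + 500 = 1551
CON1 = 865 / 1551 = 0.5577
Denom: 600 + 23 + 159 + 186 + 83 = 1051
CON3 = 865 / 1051 = 0.8230
Difference = 82.30 − 55.77 = 26.53 percentage points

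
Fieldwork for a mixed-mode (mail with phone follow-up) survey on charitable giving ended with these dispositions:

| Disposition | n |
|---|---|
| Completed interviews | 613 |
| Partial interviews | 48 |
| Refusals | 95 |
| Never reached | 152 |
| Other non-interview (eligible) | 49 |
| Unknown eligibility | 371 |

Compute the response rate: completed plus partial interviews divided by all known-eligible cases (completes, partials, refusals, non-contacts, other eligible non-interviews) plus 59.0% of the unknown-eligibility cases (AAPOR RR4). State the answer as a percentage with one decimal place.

Top = 613 + 48 = 661
Known eligible = 613 + 48 + 95 + 152 + 49 = 957
e × U = 0.5900 × 371 = 218.89
Denom = 957 + 218.89 = 1175.89
RR4 = 661 / 1175.89 = 0.5621

56.2%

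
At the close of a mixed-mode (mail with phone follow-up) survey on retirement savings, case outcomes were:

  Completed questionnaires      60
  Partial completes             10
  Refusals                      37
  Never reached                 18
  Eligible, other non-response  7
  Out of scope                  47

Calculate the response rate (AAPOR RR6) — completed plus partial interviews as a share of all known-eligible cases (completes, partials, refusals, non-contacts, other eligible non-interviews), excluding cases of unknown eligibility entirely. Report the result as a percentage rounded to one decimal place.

53.0%

Num: 60 + 10 = 70
Denom: 60 + 10 + 37 + 18 + 7 = 132
RR6 = 70 / 132 = 0.5303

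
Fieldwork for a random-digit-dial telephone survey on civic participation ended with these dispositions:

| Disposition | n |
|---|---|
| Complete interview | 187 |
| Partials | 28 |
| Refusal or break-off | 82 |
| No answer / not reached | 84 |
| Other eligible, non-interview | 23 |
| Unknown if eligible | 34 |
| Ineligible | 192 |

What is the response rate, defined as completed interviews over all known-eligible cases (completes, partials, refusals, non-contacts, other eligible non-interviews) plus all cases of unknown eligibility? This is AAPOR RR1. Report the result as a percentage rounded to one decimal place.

Top: 187
Denom: 187 + 28 + 82 + 84 + 23 + 34 = 438
RR1 = 187 / 438 = 0.4269

42.7%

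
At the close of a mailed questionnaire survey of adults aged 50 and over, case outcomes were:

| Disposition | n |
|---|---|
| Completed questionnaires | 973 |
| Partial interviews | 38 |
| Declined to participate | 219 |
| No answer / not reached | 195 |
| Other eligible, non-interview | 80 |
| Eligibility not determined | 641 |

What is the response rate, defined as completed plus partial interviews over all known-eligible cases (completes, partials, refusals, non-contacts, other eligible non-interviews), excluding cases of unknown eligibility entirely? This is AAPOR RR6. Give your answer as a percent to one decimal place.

67.2%

Num: 973 + 38 = 1011
Denom: 973 + 38 + 219 + 195 + 80 = 1505
RR6 = 1011 / 1505 = 0.6718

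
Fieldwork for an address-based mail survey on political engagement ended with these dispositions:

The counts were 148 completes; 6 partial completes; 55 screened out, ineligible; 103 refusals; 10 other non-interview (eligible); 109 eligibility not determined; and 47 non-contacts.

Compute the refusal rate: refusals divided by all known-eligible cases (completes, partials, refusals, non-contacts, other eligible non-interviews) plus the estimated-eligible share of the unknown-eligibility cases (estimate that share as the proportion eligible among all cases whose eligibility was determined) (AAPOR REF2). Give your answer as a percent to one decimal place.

25.3%

Num: 103
Determined eligible: 148 + 6 + 103 + 47 + 10 = 314
e = 314 / (314 + 55) = 314 / 369 = 0.8509
e × U: 0.8509 × 109 = 92.75
Base: 314 + 92.75 = 406.75
REF2 = 103 / 406.75 = 0.2532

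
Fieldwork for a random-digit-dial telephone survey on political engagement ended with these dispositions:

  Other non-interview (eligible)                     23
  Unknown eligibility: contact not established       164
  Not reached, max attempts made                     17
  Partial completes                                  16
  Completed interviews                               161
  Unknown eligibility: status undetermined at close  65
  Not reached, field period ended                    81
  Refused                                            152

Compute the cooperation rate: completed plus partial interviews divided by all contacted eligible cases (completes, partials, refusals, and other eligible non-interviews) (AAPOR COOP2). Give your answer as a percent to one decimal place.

50.3%

No answer / not reached = 81 + 17 = 98
Unknown if eligible = 164 + 65 = 229
Num: 161 + 16 = 177
Denominator: 161 + 16 + 152 + 23 = 352
COOP2 = 177 / 352 = 0.5028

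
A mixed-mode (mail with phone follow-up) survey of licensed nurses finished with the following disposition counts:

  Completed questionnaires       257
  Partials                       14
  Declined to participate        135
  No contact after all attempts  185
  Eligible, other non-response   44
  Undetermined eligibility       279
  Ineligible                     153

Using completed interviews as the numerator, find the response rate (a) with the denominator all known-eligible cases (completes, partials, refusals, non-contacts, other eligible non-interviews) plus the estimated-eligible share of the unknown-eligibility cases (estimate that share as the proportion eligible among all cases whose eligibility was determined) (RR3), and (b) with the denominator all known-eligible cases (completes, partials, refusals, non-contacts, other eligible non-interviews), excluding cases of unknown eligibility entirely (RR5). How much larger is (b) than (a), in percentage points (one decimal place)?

10.6

Top → 257
Determined eligible → 257 + 14 + 135 + 185 + 44 = 635
e = 635 / (635 + 153) = 635 / 788 = 0.8058
Eligible share of unknowns → 0.8058 × 279 = 224.82
Denom → 635 + 224.82 = 859.82
RR3 = 257 / 859.82 = 0.2989
Denom → 257 + 14 + 135 + 185 + 44 = 635
RR5 = 257 / 635 = 0.4047
Difference = 40.47 − 29.89 = 10.58 percentage points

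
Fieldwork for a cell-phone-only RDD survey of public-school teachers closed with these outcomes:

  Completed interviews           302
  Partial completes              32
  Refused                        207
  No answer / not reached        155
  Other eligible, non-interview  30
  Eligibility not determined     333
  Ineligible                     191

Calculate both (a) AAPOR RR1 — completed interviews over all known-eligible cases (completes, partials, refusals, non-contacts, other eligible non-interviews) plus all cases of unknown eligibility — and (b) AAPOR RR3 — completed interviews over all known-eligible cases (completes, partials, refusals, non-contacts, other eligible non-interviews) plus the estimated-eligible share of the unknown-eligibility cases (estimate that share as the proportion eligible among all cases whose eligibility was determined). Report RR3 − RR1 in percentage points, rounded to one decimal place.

Top → 302
Base → 302 + 32 + 207 + 155 + 30 + 333 = 1059
RR1 = 302 / 1059 = 0.2852
Determined eligible → 302 + 32 + 207 + 155 + 30 = 726
e = 726 / (726 + 191) = 726 / 917 = 0.7917
Estimated eligible among unknowns → 0.7917 × 333 = 263.64
Base → 726 + 263.64 = 989.64
RR3 = 302 / 989.64 = 0.3052
Difference = 30.52 − 28.52 = 2.00 percentage points

2.0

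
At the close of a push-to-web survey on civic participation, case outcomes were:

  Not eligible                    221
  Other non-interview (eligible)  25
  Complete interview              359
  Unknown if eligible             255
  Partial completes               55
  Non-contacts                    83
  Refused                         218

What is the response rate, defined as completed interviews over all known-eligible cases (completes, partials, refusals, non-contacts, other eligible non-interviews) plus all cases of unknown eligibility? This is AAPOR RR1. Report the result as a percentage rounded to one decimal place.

Numerator: 359
Denominator: 359 + 55 + 218 + 83 + 25 + 255 = 995
RR1 = 359 / 995 = 0.3608

36.1%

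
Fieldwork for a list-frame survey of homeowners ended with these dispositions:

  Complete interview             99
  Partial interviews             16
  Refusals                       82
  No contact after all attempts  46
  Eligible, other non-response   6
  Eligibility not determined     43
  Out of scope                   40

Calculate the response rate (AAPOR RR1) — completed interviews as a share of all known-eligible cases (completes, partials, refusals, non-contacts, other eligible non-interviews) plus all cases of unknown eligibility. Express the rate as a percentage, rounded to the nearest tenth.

Numerator: 99
Base: 99 + 16 + 82 + 46 + 6 + 43 = 292
RR1 = 99 / 292 = 0.3390

33.9%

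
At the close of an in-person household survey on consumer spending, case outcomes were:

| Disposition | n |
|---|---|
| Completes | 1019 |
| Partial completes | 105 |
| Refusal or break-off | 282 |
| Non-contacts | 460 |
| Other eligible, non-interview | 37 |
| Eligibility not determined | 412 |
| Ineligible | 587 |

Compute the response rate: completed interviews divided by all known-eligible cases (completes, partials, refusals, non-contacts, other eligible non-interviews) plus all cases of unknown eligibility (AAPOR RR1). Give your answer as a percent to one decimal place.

44.0%

Top: 1019
Denominator: 1019 + 105 + 282 + 460 + 37 + 412 = 2315
RR1 = 1019 / 2315 = 0.4402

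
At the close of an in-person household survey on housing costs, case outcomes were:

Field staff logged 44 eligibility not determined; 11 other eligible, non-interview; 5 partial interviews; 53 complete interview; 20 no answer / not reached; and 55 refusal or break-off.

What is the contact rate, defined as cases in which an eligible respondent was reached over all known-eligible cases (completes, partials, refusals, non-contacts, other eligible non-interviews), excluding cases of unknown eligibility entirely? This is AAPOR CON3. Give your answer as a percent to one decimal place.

Top: 53 + 5 + 55 + 11 = 124
Base: 53 + 5 + 55 + 20 + 11 = 144
CON3 = 124 / 144 = 0.8611

86.1%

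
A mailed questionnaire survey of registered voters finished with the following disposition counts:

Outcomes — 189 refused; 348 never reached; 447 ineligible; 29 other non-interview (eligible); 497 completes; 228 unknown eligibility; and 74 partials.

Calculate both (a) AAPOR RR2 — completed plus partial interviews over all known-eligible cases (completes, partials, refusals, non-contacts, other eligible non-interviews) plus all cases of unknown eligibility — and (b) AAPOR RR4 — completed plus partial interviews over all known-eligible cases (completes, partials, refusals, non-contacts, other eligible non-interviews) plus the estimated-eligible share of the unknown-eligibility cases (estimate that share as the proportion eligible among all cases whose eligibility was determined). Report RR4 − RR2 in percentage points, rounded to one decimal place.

Numerator: 497 + 74 = 571
Base: 497 + 74 + 189 + 348 + 29 + 228 = 1365
RR2 = 571 / 1365 = 0.4183
Determined eligible: 497 + 74 + 189 + 348 + 29 = 1137
e = 1137 / (1137 + 447) = 1137 / 1584 = 0.7178
Estimated eligible among unknowns: 0.7178 × 228 = 163.66
Base: 1137 + 163.66 = 1300.66
RR4 = 571 / 1300.66 = 0.4390
Difference = 43.90 − 41.83 = 2.07 percentage points

2.1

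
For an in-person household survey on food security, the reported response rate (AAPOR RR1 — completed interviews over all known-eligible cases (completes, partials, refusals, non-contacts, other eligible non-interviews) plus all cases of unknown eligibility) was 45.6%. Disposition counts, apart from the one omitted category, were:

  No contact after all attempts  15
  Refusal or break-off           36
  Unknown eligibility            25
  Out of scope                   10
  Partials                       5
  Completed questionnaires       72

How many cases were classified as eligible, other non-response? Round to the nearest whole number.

5

RR1 = 72 / D = 0.456
D = 72 / 0.456 = 157.9
Other denominator terms total 153
eligible, other non-response = 157.9 − 153 ≈ 5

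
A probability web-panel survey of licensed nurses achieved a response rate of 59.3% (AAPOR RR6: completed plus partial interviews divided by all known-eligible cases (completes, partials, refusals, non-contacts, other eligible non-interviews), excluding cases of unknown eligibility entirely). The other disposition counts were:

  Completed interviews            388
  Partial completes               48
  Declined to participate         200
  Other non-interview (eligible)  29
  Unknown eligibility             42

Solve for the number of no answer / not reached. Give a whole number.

70

Top: 388 + 48 = 436
RR6 = 436 / D = 0.593
D = 436 / 0.593 = 735.2
Rest of base = 665
no answer / not reached = 735.2 − 665 ≈ 70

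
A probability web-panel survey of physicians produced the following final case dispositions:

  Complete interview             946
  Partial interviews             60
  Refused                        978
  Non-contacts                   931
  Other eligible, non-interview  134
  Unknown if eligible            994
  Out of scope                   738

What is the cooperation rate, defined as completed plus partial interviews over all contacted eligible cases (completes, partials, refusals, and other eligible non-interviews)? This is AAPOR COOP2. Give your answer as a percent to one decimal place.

47.5%

Top = 946 + 60 = 1006
Denominator = 946 + 60 + 978 + 134 = 2118
COOP2 = 1006 / 2118 = 0.4750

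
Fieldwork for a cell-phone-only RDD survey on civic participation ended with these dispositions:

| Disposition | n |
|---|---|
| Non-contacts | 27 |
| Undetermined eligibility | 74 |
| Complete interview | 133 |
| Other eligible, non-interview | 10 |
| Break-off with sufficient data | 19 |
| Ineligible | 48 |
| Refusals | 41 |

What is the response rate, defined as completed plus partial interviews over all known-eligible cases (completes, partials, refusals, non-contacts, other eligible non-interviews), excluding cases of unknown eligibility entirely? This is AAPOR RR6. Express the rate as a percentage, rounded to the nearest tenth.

Numerator: 133 + 19 = 152
Denom: 133 + 19 + 41 + 27 + 10 = 230
RR6 = 152 / 230 = 0.6609

66.1%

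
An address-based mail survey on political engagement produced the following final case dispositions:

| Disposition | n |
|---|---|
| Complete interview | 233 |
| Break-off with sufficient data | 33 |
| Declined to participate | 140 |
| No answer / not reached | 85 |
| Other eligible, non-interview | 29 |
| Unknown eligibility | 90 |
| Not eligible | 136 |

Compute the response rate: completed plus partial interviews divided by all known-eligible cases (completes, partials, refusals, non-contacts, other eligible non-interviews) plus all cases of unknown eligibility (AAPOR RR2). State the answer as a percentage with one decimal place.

Top: 233 + 33 = 266
Base: 233 + 33 + 140 + 85 + 29 + 90 = 610
RR2 = 266 / 610 = 0.4361

43.6%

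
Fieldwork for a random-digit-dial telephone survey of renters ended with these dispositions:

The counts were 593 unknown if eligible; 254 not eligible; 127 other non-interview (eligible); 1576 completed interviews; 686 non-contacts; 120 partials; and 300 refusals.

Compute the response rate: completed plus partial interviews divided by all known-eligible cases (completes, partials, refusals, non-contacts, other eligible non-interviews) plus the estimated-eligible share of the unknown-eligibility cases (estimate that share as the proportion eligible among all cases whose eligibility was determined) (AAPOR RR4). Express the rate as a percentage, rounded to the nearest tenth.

Numerator = 1576 + 120 = 1696
Known eligible = 1576 + 120 + 300 + 686 + 127 = 2809
e = 2809 / (2809 + 254) = 2809 / 3063 = 0.9171
Eligible share of unknowns = 0.9171 × 593 = 543.84
Base = 2809 + 543.84 = 3352.84
RR4 = 1696 / 3352.84 = 0.5058

50.6%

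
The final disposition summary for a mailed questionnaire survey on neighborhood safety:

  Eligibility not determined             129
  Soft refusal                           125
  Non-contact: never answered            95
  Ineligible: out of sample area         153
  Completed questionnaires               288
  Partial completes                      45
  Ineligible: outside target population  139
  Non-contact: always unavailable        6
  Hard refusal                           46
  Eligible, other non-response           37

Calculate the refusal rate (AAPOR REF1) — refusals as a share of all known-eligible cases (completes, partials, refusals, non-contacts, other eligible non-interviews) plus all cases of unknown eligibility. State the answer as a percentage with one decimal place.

Refused = 46 + 125 = 171
No answer / not reached = 95 + 6 = 101
Ineligible = 139 + 153 = 292
Numerator → 171
Base → 288 + 45 + 171 + 101 + 37 + 129 = 771
REF1 = 171 / 771 = 0.2218

22.2%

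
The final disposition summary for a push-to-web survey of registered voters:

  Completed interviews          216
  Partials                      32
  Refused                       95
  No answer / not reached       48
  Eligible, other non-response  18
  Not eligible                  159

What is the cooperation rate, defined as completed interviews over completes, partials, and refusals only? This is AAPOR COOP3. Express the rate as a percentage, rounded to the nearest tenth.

63.0%

Numerator = 216
Base = 216 + 32 + 95 = 343
COOP3 = 216 / 343 = 0.6297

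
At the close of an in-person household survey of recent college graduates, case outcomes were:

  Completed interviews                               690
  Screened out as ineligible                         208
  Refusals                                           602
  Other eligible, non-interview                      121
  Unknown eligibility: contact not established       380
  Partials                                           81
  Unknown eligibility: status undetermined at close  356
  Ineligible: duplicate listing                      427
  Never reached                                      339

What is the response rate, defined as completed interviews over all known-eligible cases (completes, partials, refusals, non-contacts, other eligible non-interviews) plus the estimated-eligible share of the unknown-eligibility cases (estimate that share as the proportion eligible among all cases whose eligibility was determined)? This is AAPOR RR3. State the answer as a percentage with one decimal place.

Eligibility not determined = 380 + 356 = 736
Out of scope = 208 + 427 = 635
Numerator: 690
Known eligible: 690 + 81 + 602 + 339 + 121 = 1833
e = 1833 / (1833 + 635) = 1833 / 2468 = 0.7427
e × U: 0.7427 × 736 = 546.63
Denom: 1833 + 546.63 = 2379.63
RR3 = 690 / 2379.63 = 0.2900

29.0%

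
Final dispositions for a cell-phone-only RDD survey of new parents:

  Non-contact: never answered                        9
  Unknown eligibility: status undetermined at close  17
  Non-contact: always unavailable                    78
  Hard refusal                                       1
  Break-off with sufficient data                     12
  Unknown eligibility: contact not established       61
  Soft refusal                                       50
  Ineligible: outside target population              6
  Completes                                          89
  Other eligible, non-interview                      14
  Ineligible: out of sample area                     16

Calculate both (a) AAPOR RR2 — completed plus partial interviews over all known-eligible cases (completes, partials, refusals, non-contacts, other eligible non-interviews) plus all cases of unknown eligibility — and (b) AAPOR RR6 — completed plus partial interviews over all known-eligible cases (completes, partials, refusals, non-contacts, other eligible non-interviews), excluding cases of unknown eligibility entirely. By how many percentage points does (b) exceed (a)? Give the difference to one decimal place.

Refusal or break-off = 1 + 50 = 51
Never reached = 9 + 78 = 87
Undetermined eligibility = 61 + 17 = 78
Ineligible = 6 + 16 = 22
Top → 89 + 12 = 101
Denom → 89 + 12 + 51 + 87 + 14 + 78 = 331
RR2 = 101 / 331 = 0.3051
Denom → 89 + 12 + 51 + 87 + 14 = 253
RR6 = 101 / 253 = 0.3992
Difference = 39.92 − 30.51 = 9.41 percentage points

9.4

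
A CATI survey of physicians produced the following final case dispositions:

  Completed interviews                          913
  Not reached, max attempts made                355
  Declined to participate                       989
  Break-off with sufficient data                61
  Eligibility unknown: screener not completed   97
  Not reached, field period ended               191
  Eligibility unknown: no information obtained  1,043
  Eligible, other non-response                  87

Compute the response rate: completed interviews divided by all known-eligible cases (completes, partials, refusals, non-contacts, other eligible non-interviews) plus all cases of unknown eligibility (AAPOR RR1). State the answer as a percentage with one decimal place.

Non-contacts = 191 + 355 = 546
Eligibility not determined = 97 + 1043 = 1140
Top = 913
Denominator = 913 + 61 + 989 + 546 + 87 + 1140 = 3736
RR1 = 913 / 3736 = 0.2444

24.4%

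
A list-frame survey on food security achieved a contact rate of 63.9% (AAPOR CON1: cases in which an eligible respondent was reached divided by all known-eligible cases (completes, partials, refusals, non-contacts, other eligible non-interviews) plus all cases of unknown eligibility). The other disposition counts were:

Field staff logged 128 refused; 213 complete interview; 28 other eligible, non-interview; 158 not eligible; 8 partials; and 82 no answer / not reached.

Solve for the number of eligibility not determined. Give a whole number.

131

Num = 213 + 8 + 128 + 28 = 377
CON1 = 377 / D = 0.639
D = 377 / 0.639 = 590.0
Rest of base = 459
eligibility not determined = 590.0 − 459 ≈ 131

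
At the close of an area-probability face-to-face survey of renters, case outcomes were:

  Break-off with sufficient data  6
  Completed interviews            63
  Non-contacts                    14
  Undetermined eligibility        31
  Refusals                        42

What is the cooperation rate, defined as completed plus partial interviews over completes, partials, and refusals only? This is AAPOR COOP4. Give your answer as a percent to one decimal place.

62.2%

Top → 63 + 6 = 69
Base → 63 + 6 + 42 = 111
COOP4 = 69 / 111 = 0.6216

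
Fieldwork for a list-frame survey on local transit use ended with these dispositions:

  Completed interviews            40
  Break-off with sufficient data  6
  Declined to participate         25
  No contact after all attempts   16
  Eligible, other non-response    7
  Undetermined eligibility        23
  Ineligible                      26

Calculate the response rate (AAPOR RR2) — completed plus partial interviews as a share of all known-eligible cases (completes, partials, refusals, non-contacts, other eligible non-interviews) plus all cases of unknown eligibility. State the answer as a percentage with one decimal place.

39.3%

Num: 40 + 6 = 46
Denom: 40 + 6 + 25 + 16 + 7 + 23 = 117
RR2 = 46 / 117 = 0.3932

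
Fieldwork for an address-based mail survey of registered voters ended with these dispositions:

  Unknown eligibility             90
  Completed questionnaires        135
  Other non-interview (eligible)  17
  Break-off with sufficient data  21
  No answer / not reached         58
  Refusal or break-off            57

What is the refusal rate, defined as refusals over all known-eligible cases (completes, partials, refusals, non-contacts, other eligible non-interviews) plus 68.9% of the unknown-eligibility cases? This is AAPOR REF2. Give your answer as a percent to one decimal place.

16.3%

Top = 57
Determined eligible = 135 + 21 + 57 + 58 + 17 = 288
e × U = 0.6890 × 90 = 62.01
Denom = 288 + 62.01 = 350.01
REF2 = 57 / 350.01 = 0.1629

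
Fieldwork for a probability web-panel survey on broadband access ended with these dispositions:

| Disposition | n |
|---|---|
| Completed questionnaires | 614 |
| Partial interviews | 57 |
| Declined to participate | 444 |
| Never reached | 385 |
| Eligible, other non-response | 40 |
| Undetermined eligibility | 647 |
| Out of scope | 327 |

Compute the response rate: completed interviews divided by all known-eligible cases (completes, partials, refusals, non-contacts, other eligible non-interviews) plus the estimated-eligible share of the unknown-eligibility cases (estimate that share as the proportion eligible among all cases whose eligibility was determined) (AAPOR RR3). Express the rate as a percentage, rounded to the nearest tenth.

Top: 614
Known eligible: 614 + 57 + 444 + 385 + 40 = 1540
e = 1540 / (1540 + 327) = 1540 / 1867 = 0.8249
e × U: 0.8249 × 647 = 533.71
Denominator: 1540 + 533.71 = 2073.71
RR3 = 614 / 2073.71 = 0.2961

29.6%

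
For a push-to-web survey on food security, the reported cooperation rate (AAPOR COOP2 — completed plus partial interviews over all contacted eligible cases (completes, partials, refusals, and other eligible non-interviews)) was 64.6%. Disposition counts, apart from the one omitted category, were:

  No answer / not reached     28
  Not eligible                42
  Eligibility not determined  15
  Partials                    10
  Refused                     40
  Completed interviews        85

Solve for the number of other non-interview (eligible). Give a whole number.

12

Num: 85 + 10 = 95
COOP2 = 95 / D = 0.646
D = 95 / 0.646 = 147.1
Other denominator terms total 135
other non-interview (eligible) = 147.1 − 135 ≈ 12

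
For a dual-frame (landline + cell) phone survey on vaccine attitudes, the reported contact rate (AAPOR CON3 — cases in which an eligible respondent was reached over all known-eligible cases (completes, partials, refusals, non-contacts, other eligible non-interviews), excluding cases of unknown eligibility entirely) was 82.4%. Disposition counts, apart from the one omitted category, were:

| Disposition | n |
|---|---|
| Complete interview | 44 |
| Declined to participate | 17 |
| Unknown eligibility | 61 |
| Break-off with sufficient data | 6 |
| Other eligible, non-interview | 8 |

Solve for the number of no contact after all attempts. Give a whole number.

16

Top = 44 + 6 + 17 + 8 = 75
CON3 = 75 / D = 0.824
D = 75 / 0.824 = 91.0
Rest of base = 75
no contact after all attempts = 91.0 − 75 ≈ 16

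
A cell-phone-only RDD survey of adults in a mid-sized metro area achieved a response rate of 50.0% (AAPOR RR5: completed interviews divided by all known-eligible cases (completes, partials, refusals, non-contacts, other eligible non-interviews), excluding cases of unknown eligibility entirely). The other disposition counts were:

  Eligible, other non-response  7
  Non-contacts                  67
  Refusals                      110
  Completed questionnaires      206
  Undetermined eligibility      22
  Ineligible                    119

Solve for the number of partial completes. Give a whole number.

22

RR5 = 206 / D = 0.500
D = 206 / 0.500 = 412.0
Remaining denominator categories sum to 390
partial completes = 412.0 − 390 ≈ 22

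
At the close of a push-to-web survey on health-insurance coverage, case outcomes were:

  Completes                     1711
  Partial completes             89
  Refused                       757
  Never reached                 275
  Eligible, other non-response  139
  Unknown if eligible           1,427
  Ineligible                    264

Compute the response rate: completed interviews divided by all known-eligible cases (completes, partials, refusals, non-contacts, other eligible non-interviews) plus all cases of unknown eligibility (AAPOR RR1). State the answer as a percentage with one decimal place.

Num = 1711
Denominator = 1711 + 89 + 757 + 275 + 139 + 1427 = 4398
RR1 = 1711 / 4398 = 0.3890

38.9%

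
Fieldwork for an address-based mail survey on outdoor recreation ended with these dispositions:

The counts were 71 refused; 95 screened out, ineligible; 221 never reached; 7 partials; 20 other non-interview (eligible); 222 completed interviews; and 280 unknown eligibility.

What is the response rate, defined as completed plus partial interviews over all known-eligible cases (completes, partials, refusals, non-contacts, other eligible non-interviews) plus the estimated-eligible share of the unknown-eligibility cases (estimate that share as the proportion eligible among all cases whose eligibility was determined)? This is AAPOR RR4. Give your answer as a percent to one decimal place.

Numerator = 222 + 7 = 229
Eligible (known) = 222 + 7 + 71 + 221 + 20 = 541
e = 541 / (541 + 95) = 541 / 636 = 0.8506
Eligible share of unknowns = 0.8506 × 280 = 238.17
Base = 541 + 238.17 = 779.17
RR4 = 229 / 779.17 = 0.2939

29.4%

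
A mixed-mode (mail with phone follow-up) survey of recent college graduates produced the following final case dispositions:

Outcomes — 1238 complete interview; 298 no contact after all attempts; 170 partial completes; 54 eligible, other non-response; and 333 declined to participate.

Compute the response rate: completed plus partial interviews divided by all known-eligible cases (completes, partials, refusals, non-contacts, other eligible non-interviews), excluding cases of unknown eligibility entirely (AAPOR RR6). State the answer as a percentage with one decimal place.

Top: 1238 + 170 = 1408
Denom: 1238 + 170 + 333 + 298 + 54 = 2093
RR6 = 1408 / 2093 = 0.6727

67.3%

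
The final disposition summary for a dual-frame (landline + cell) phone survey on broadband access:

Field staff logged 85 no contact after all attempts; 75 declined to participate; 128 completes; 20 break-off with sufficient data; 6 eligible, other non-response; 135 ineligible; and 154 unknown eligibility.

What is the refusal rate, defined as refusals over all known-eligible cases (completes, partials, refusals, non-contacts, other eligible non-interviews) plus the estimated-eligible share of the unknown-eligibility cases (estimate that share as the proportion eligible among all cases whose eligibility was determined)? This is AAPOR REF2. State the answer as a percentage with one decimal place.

17.8%

Numerator = 75
Known eligible = 128 + 20 + 75 + 85 + 6 = 314
e = 314 / (314 + 135) = 314 / 449 = 0.6993
Estimated eligible among unknowns = 0.6993 × 154 = 107.69
Denominator = 314 + 107.69 = 421.69
REF2 = 75 / 421.69 = 0.1779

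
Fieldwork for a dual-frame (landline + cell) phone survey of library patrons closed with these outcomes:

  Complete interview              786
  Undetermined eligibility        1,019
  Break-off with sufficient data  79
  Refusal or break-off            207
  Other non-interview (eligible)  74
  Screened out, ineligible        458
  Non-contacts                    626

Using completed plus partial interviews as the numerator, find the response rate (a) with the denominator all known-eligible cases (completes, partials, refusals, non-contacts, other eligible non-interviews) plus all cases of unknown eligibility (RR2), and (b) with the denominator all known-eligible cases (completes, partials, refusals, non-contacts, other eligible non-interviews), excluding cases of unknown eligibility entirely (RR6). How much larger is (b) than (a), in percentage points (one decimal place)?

Numerator: 786 + 79 = 865
Denom: 786 + 79 + 207 + 626 + 74 + 1019 = 2791
RR2 = 865 / 2791 = 0.3099
Denom: 786 + 79 + 207 + 626 + 74 = 1772
RR6 = 865 / 1772 = 0.4881
Difference = 48.81 − 30.99 = 17.82 percentage points

17.8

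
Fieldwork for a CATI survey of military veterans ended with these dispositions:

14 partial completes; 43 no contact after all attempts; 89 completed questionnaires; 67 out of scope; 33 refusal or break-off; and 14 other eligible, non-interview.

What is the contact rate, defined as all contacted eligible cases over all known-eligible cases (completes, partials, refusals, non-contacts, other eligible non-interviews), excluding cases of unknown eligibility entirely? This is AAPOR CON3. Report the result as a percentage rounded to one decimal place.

Numerator: 89 + 14 + 33 + 14 = 150
Denom: 89 + 14 + 33 + 43 + 14 = 193
CON3 = 150 / 193 = 0.7772

77.7%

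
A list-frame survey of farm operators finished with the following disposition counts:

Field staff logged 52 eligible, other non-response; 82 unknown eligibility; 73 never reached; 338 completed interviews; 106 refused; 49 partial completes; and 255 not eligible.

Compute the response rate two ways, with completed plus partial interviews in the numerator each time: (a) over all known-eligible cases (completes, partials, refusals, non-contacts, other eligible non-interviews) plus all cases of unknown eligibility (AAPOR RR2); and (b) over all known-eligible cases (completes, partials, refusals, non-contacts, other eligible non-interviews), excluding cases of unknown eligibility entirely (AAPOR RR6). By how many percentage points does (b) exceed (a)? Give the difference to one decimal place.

Top = 338 + 49 = 387
Denominator = 338 + 49 + 106 + 73 + 52 + 82 = 700
RR2 = 387 / 700 = 0.5529
Denominator = 338 + 49 + 106 + 73 + 52 = 618
RR6 = 387 / 618 = 0.6262
Difference = 62.62 − 55.29 = 7.33 percentage points

7.3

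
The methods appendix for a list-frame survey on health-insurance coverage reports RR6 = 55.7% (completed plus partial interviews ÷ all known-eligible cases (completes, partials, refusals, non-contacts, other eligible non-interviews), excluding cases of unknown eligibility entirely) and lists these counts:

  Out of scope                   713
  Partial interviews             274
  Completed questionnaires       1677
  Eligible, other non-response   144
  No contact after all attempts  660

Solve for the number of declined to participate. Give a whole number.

748

Top = 1677 + 274 = 1951
RR6 = 1951 / D = 0.557
D = 1951 / 0.557 = 3502.7
Other denominator terms total 2755
declined to participate = 3502.7 − 2755 ≈ 748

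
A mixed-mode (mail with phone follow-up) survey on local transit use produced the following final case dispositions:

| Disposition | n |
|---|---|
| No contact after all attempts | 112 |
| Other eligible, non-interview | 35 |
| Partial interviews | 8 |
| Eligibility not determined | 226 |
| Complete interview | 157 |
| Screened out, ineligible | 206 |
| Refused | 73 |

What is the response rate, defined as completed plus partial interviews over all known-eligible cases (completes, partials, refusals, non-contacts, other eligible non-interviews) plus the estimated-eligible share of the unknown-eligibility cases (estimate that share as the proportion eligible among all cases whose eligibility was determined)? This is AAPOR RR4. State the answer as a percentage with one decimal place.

31.0%

Numerator → 157 + 8 = 165
Eligible (known) → 157 + 8 + 73 + 112 + 35 = 385
e = 385 / (385 + 206) = 385 / 591 = 0.6514
Estimated eligible among unknowns → 0.6514 × 226 = 147.22
Denom → 385 + 147.22 = 532.22
RR4 = 165 / 532.22 = 0.3100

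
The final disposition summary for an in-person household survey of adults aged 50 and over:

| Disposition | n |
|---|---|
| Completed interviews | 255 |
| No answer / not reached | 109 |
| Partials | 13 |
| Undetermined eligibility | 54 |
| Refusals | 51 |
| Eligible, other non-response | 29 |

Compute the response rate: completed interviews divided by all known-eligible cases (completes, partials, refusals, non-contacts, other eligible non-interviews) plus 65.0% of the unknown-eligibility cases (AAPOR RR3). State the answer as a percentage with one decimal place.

51.8%

Top → 255
Known eligible → 255 + 13 + 51 + 109 + 29 = 457
e × U → 0.6500 × 54 = 35.10
Base → 457 + 35.10 = 492.10
RR3 = 255 / 492.10 = 0.5182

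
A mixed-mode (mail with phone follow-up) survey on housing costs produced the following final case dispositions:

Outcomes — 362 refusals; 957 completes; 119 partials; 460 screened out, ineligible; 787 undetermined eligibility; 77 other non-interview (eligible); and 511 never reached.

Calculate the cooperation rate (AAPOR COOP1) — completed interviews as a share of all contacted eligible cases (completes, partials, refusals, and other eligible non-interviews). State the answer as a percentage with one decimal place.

63.2%

Num: 957
Denominator: 957 + 119 + 362 + 77 = 1515
COOP1 = 957 / 1515 = 0.6317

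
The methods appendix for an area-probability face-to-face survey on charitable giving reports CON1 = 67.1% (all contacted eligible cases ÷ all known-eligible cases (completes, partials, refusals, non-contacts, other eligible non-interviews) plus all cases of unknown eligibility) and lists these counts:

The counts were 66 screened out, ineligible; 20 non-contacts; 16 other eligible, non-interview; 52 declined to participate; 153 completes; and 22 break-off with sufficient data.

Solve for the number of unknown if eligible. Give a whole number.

99

Num = 153 + 22 + 52 + 16 = 243
CON1 = 243 / D = 0.671
D = 243 / 0.671 = 362.1
Rest of base = 263
unknown if eligible = 362.1 − 263 ≈ 99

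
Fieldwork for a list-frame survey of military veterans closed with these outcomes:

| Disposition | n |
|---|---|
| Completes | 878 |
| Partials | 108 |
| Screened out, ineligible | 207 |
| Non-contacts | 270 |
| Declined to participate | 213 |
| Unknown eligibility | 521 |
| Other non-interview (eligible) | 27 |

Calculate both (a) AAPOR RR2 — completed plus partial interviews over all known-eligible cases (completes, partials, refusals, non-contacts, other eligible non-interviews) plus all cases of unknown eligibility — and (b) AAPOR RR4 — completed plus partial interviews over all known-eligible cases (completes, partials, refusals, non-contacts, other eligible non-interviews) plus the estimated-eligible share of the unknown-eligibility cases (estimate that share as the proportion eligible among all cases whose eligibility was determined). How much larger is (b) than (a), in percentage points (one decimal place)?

1.6

Numerator = 878 + 108 = 986
Denominator = 878 + 108 + 213 + 270 + 27 + 521 = 2017
RR2 = 986 / 2017 = 0.4888
Eligible (known) = 878 + 108 + 213 + 270 + 27 = 1496
e = 1496 / (1496 + 207) = 1496 / 1703 = 0.8784
Eligible share of unknowns = 0.8784 × 521 = 457.65
Denominator = 1496 + 457.65 = 1953.65
RR4 = 986 / 1953.65 = 0.5047
Difference = 50.47 − 48.88 = 1.59 percentage points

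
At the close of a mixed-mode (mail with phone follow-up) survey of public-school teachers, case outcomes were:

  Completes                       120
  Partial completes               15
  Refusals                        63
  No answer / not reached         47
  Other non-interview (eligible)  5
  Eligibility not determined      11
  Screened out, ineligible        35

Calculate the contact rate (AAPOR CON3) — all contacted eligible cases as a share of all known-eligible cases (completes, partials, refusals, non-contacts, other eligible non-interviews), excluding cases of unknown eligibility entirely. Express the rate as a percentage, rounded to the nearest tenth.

81.2%

Numerator = 120 + 15 + 63 + 5 = 203
Denominator = 120 + 15 + 63 + 47 + 5 = 250
CON3 = 203 / 250 = 0.8120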